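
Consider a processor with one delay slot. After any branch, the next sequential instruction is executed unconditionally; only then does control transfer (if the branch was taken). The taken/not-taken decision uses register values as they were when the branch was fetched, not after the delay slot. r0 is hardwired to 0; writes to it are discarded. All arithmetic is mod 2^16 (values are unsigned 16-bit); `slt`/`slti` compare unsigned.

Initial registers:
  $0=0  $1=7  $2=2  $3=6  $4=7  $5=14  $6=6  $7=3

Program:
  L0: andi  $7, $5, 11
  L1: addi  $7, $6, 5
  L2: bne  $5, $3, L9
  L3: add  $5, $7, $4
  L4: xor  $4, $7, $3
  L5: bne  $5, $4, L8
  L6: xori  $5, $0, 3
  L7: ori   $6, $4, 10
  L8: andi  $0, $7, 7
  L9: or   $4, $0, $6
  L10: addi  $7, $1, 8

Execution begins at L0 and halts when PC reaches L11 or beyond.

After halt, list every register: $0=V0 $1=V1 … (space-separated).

[0] andi  $7, $5, 11  →  {$0:0, $1:7, $2:2, $3:6, $4:7, $5:14, $6:6, $7:10}
[1] addi  $7, $6, 5  →  {$0:0, $1:7, $2:2, $3:6, $4:7, $5:14, $6:6, $7:11}
[2] bne  $5, $3, L9  →  {$0:0, $1:7, $2:2, $3:6, $4:7, $5:14, $6:6, $7:11}  ⟨branch taken⟩
[3] add  $5, $7, $4  →  {$0:0, $1:7, $2:2, $3:6, $4:7, $5:18, $6:6, $7:11}
[9] or   $4, $0, $6  →  {$0:0, $1:7, $2:2, $3:6, $4:6, $5:18, $6:6, $7:11}
[10] addi  $7, $1, 8  →  {$0:0, $1:7, $2:2, $3:6, $4:6, $5:18, $6:6, $7:15}

$0=0 $1=7 $2=2 $3=6 $4=6 $5=18 $6=6 $7=15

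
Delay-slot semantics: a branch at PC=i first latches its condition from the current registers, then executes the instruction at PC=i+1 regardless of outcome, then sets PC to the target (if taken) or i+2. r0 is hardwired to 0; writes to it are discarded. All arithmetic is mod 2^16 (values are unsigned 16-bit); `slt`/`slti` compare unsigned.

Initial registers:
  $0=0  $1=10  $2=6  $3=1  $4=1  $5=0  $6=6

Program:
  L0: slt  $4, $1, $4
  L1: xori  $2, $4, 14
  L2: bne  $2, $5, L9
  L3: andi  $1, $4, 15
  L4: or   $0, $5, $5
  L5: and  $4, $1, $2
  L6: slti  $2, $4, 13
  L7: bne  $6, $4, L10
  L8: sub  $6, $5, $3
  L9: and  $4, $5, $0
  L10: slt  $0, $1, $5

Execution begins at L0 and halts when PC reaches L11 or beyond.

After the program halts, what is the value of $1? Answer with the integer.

  step pc=0: slt  $4, $1, $4  regs=(0,10,6,1,0,0,6)
  step pc=1: xori  $2, $4, 14  regs=(0,10,14,1,0,0,6)
  step pc=2: bne  $2, $5, L9  cond=T  regs=(0,10,14,1,0,0,6)
  step pc=3: andi  $1, $4, 15  regs=(0,0,14,1,0,0,6)
  step pc=9: and  $4, $5, $0  regs=(0,0,14,1,0,0,6)
  step pc=10: slt  $0, $1, $5  regs=(0,0,14,1,0,0,6)

0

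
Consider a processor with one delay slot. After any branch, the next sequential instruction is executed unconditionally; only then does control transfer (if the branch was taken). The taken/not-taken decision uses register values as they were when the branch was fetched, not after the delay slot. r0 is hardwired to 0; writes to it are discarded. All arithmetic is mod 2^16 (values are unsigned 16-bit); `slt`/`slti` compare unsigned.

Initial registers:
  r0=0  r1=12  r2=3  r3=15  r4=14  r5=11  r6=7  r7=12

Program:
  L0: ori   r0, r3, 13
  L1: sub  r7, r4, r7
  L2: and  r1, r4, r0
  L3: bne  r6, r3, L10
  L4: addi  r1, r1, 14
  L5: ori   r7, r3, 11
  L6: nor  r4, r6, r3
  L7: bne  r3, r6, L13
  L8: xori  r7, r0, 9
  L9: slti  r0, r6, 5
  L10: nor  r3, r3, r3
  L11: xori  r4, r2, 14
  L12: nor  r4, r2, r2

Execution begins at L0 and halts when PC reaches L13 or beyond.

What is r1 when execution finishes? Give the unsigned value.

PC=0  ori   r0, r3, 13       | r0=0 r1=12 r2=3 r3=15 r4=14 r5=11 r6=7 r7=12
PC=1  sub  r7, r4, r7        | r0=0 r1=12 r2=3 r3=15 r4=14 r5=11 r6=7 r7=2
PC=2  and  r1, r4, r0        | r0=0 r1=0 r2=3 r3=15 r4=14 r5=11 r6=7 r7=2
PC=3  bne  r6, r3, L10       | r0=0 r1=0 r2=3 r3=15 r4=14 r5=11 r6=7 r7=2  [TAKEN]
PC=4  addi  r1, r1, 14       | r0=0 r1=14 r2=3 r3=15 r4=14 r5=11 r6=7 r7=2
PC=10 nor  r3, r3, r3        | r0=0 r1=14 r2=3 r3=65520 r4=14 r5=11 r6=7 r7=2
PC=11 xori  r4, r2, 14       | r0=0 r1=14 r2=3 r3=65520 r4=13 r5=11 r6=7 r7=2
PC=12 nor  r4, r2, r2        | r0=0 r1=14 r2=3 r3=65520 r4=65532 r5=11 r6=7 r7=2

14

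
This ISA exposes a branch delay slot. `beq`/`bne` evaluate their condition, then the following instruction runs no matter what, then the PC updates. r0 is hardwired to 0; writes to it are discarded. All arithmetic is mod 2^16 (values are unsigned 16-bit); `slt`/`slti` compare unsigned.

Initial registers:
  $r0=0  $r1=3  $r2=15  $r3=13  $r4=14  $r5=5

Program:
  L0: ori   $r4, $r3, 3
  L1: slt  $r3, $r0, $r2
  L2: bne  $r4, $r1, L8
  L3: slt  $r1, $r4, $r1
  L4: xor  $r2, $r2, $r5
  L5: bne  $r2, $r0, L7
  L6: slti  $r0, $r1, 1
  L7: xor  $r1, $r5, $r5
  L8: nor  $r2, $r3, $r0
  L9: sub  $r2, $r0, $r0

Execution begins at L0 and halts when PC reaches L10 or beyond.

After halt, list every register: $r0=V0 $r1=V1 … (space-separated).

$r0=0 $r1=0 $r2=0 $r3=1 $r4=15 $r5=5

#0 ori   $r4, $r3, 3 ; 0/3/15/13/15/5
#1 slt  $r3, $r0, $r2 ; 0/3/15/1/15/5
#2 bne  $r4, $r1, L8 ; 0/3/15/1/15/5 ; →target
#3 slt  $r1, $r4, $r1 ; 0/0/15/1/15/5
#8 nor  $r2, $r3, $r0 ; 0/0/65534/1/15/5
#9 sub  $r2, $r0, $r0 ; 0/0/0/1/15/5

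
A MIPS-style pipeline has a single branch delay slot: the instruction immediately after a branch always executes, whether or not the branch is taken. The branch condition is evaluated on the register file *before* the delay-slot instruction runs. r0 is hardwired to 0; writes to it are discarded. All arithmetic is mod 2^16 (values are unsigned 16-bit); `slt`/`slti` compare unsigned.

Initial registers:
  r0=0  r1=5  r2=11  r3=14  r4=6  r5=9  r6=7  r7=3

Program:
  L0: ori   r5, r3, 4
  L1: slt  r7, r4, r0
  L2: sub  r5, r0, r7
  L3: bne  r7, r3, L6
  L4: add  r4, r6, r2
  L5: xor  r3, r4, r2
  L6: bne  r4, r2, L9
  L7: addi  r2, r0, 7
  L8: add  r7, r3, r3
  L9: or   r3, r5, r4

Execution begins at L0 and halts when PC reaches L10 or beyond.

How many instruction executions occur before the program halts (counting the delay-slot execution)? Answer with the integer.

8

#0 ori   r5, r3, 4 ; 0/5/11/14/6/14/7/3
#1 slt  r7, r4, r0 ; 0/5/11/14/6/14/7/0
#2 sub  r5, r0, r7 ; 0/5/11/14/6/0/7/0
#3 bne  r7, r3, L6 ; 0/5/11/14/6/0/7/0 ; →target
#4 add  r4, r6, r2 ; 0/5/11/14/18/0/7/0
#6 bne  r4, r2, L9 ; 0/5/11/14/18/0/7/0 ; →target
#7 addi  r2, r0, 7 ; 0/5/7/14/18/0/7/0
#9 or   r3, r5, r4 ; 0/5/7/18/18/0/7/0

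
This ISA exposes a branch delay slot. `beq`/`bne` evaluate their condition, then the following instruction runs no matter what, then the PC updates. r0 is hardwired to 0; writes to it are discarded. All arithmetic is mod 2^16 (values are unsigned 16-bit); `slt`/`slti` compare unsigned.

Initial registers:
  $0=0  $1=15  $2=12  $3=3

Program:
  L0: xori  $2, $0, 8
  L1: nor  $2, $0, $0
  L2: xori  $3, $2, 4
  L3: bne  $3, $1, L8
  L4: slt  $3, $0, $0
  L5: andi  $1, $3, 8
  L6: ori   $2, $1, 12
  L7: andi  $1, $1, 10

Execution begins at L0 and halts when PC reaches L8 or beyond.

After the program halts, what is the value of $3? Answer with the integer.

  step pc=0: xori  $2, $0, 8  regs=(0,15,8,3)
  step pc=1: nor  $2, $0, $0  regs=(0,15,65535,3)
  step pc=2: xori  $3, $2, 4  regs=(0,15,65535,65531)
  step pc=3: bne  $3, $1, L8  cond=T  regs=(0,15,65535,65531)
  step pc=4: slt  $3, $0, $0  regs=(0,15,65535,0)

0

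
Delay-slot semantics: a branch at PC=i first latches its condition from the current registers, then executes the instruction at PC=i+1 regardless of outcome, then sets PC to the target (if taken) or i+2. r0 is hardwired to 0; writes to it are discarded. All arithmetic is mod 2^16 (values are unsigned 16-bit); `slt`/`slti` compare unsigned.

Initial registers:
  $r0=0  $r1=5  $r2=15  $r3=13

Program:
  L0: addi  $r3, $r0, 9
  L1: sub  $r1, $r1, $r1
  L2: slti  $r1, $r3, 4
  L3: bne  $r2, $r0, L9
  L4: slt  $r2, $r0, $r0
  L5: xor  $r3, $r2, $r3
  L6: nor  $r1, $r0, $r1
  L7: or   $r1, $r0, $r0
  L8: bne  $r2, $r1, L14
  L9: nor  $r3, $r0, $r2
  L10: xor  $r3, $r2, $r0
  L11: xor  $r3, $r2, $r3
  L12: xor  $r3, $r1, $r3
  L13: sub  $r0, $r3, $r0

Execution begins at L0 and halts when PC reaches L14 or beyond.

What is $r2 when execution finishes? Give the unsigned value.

0

[0] addi  $r3, $r0, 9  →  {$r0:0, $r1:5, $r2:15, $r3:9}
[1] sub  $r1, $r1, $r1  →  {$r0:0, $r1:0, $r2:15, $r3:9}
[2] slti  $r1, $r3, 4  →  {$r0:0, $r1:0, $r2:15, $r3:9}
[3] bne  $r2, $r0, L9  →  {$r0:0, $r1:0, $r2:15, $r3:9}  ⟨branch taken⟩
[4] slt  $r2, $r0, $r0  →  {$r0:0, $r1:0, $r2:0, $r3:9}
[9] nor  $r3, $r0, $r2  →  {$r0:0, $r1:0, $r2:0, $r3:65535}
[10] xor  $r3, $r2, $r0  →  {$r0:0, $r1:0, $r2:0, $r3:0}
[11] xor  $r3, $r2, $r3  →  {$r0:0, $r1:0, $r2:0, $r3:0}
[12] xor  $r3, $r1, $r3  →  {$r0:0, $r1:0, $r2:0, $r3:0}
[13] sub  $r0, $r3, $r0  →  {$r0:0, $r1:0, $r2:0, $r3:0}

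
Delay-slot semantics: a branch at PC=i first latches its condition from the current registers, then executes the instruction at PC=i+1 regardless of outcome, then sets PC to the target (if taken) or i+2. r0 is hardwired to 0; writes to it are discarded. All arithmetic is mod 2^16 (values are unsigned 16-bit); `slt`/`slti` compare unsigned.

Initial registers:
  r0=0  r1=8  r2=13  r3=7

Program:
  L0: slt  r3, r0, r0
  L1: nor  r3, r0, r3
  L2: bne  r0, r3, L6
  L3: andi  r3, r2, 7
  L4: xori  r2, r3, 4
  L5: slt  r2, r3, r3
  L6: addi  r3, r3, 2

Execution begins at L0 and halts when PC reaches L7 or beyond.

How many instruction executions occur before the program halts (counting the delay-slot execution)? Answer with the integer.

PC=0  slt  r3, r0, r0        | r0=0 r1=8 r2=13 r3=0
PC=1  nor  r3, r0, r3        | r0=0 r1=8 r2=13 r3=65535
PC=2  bne  r0, r3, L6        | r0=0 r1=8 r2=13 r3=65535  [TAKEN]
PC=3  andi  r3, r2, 7        | r0=0 r1=8 r2=13 r3=5
PC=6  addi  r3, r3, 2        | r0=0 r1=8 r2=13 r3=7

5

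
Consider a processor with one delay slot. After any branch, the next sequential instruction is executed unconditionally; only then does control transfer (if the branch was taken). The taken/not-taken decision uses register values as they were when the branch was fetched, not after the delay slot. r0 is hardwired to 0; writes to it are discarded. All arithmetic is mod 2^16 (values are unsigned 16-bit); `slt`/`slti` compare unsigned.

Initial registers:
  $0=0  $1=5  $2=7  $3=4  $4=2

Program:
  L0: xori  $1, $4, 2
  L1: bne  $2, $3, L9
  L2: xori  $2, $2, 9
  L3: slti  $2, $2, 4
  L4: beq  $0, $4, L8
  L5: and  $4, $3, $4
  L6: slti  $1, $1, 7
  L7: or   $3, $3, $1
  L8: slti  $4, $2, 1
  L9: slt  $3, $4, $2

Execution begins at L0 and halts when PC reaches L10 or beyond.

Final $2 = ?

PC=0  xori  $1, $4, 2        | $0=0 $1=0 $2=7 $3=4 $4=2
PC=1  bne  $2, $3, L9        | $0=0 $1=0 $2=7 $3=4 $4=2  [TAKEN]
PC=2  xori  $2, $2, 9        | $0=0 $1=0 $2=14 $3=4 $4=2
PC=9  slt  $3, $4, $2        | $0=0 $1=0 $2=14 $3=1 $4=2

14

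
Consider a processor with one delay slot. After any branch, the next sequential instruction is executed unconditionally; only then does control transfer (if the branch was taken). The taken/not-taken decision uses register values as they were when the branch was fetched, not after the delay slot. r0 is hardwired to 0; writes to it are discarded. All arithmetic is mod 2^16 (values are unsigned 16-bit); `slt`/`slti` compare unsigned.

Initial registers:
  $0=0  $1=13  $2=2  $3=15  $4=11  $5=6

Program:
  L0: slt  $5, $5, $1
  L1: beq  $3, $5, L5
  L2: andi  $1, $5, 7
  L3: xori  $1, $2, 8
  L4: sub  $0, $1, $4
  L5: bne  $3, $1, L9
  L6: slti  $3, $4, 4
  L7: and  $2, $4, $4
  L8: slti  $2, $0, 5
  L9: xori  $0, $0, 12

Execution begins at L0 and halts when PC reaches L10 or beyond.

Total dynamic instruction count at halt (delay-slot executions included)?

8

PC=0  slt  $5, $5, $1        | $0=0 $1=13 $2=2 $3=15 $4=11 $5=1
PC=1  beq  $3, $5, L5        | $0=0 $1=13 $2=2 $3=15 $4=11 $5=1  [not taken]
PC=2  andi  $1, $5, 7        | $0=0 $1=1 $2=2 $3=15 $4=11 $5=1
PC=3  xori  $1, $2, 8        | $0=0 $1=10 $2=2 $3=15 $4=11 $5=1
PC=4  sub  $0, $1, $4        | $0=0 $1=10 $2=2 $3=15 $4=11 $5=1
PC=5  bne  $3, $1, L9        | $0=0 $1=10 $2=2 $3=15 $4=11 $5=1  [TAKEN]
PC=6  slti  $3, $4, 4        | $0=0 $1=10 $2=2 $3=0 $4=11 $5=1
PC=9  xori  $0, $0, 12       | $0=0 $1=10 $2=2 $3=0 $4=11 $5=1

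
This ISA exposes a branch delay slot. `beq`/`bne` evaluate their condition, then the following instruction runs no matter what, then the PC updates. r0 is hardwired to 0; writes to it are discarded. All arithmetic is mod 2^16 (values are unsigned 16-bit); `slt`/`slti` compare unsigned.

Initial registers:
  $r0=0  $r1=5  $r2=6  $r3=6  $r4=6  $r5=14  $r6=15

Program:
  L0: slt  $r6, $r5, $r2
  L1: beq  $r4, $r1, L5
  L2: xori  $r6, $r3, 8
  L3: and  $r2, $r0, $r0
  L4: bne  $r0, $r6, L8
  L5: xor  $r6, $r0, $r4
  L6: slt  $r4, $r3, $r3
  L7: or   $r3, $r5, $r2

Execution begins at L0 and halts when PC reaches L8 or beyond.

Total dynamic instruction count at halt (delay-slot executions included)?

PC=0  slt  $r6, $r5, $r2     | $r0=0 $r1=5 $r2=6 $r3=6 $r4=6 $r5=14 $r6=0
PC=1  beq  $r4, $r1, L5      | $r0=0 $r1=5 $r2=6 $r3=6 $r4=6 $r5=14 $r6=0  [not taken]
PC=2  xori  $r6, $r3, 8      | $r0=0 $r1=5 $r2=6 $r3=6 $r4=6 $r5=14 $r6=14
PC=3  and  $r2, $r0, $r0     | $r0=0 $r1=5 $r2=0 $r3=6 $r4=6 $r5=14 $r6=14
PC=4  bne  $r0, $r6, L8      | $r0=0 $r1=5 $r2=0 $r3=6 $r4=6 $r5=14 $r6=14  [TAKEN]
PC=5  xor  $r6, $r0, $r4     | $r0=0 $r1=5 $r2=0 $r3=6 $r4=6 $r5=14 $r6=6

6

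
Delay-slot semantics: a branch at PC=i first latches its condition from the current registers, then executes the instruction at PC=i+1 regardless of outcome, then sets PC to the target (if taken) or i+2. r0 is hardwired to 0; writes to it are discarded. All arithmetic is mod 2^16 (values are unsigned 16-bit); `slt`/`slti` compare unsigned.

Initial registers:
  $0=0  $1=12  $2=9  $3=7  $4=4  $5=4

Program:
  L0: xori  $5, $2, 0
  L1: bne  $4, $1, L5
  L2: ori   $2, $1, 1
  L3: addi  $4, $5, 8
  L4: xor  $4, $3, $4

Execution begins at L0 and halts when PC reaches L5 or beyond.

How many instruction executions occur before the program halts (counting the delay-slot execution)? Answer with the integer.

3

  step pc=0: xori  $5, $2, 0  regs=(0,12,9,7,4,9)
  step pc=1: bne  $4, $1, L5  cond=T  regs=(0,12,9,7,4,9)
  step pc=2: ori   $2, $1, 1  regs=(0,12,13,7,4,9)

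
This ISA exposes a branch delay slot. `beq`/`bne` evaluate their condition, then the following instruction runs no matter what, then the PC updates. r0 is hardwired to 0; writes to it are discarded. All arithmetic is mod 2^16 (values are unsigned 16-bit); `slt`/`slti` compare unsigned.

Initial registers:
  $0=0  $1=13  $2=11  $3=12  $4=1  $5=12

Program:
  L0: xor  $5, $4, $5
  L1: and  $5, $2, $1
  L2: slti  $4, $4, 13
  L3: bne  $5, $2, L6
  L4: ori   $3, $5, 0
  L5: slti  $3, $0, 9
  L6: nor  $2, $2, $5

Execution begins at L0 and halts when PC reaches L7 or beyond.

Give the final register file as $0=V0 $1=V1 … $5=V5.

$0=0 $1=13 $2=65524 $3=9 $4=1 $5=9

PC=0  xor  $5, $4, $5        | $0=0 $1=13 $2=11 $3=12 $4=1 $5=13
PC=1  and  $5, $2, $1        | $0=0 $1=13 $2=11 $3=12 $4=1 $5=9
PC=2  slti  $4, $4, 13       | $0=0 $1=13 $2=11 $3=12 $4=1 $5=9
PC=3  bne  $5, $2, L6        | $0=0 $1=13 $2=11 $3=12 $4=1 $5=9  [TAKEN]
PC=4  ori   $3, $5, 0        | $0=0 $1=13 $2=11 $3=9 $4=1 $5=9
PC=6  nor  $2, $2, $5        | $0=0 $1=13 $2=65524 $3=9 $4=1 $5=9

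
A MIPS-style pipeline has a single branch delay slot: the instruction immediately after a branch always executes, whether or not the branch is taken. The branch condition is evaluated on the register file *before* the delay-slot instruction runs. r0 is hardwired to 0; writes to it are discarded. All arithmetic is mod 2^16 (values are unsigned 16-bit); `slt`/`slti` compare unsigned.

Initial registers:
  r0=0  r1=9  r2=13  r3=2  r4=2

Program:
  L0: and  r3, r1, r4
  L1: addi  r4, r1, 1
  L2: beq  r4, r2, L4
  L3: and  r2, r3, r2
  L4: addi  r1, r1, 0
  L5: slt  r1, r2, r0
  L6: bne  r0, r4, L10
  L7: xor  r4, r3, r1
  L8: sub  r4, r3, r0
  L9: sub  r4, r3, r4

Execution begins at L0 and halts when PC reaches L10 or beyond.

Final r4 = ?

[0] and  r3, r1, r4  →  {r0:0, r1:9, r2:13, r3:0, r4:2}
[1] addi  r4, r1, 1  →  {r0:0, r1:9, r2:13, r3:0, r4:10}
[2] beq  r4, r2, L4  →  {r0:0, r1:9, r2:13, r3:0, r4:10}  ⟨branch fallthrough⟩
[3] and  r2, r3, r2  →  {r0:0, r1:9, r2:0, r3:0, r4:10}
[4] addi  r1, r1, 0  →  {r0:0, r1:9, r2:0, r3:0, r4:10}
[5] slt  r1, r2, r0  →  {r0:0, r1:0, r2:0, r3:0, r4:10}
[6] bne  r0, r4, L10  →  {r0:0, r1:0, r2:0, r3:0, r4:10}  ⟨branch taken⟩
[7] xor  r4, r3, r1  →  {r0:0, r1:0, r2:0, r3:0, r4:0}

0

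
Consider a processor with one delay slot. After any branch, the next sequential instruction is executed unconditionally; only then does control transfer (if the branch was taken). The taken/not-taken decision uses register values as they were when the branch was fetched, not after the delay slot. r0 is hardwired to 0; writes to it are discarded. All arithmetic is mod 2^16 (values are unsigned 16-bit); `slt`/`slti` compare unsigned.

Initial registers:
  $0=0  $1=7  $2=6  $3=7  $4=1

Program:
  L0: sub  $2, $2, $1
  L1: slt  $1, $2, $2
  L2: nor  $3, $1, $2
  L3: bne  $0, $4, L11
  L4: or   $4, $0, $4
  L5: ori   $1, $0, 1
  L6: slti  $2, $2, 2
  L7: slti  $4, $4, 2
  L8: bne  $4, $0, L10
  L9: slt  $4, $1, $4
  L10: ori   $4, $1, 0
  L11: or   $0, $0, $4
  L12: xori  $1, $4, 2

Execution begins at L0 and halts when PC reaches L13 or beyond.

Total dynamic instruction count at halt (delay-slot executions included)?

PC=0  sub  $2, $2, $1        | $0=0 $1=7 $2=65535 $3=7 $4=1
PC=1  slt  $1, $2, $2        | $0=0 $1=0 $2=65535 $3=7 $4=1
PC=2  nor  $3, $1, $2        | $0=0 $1=0 $2=65535 $3=0 $4=1
PC=3  bne  $0, $4, L11       | $0=0 $1=0 $2=65535 $3=0 $4=1  [TAKEN]
PC=4  or   $4, $0, $4        | $0=0 $1=0 $2=65535 $3=0 $4=1
PC=11 or   $0, $0, $4        | $0=0 $1=0 $2=65535 $3=0 $4=1
PC=12 xori  $1, $4, 2        | $0=0 $1=3 $2=65535 $3=0 $4=1

7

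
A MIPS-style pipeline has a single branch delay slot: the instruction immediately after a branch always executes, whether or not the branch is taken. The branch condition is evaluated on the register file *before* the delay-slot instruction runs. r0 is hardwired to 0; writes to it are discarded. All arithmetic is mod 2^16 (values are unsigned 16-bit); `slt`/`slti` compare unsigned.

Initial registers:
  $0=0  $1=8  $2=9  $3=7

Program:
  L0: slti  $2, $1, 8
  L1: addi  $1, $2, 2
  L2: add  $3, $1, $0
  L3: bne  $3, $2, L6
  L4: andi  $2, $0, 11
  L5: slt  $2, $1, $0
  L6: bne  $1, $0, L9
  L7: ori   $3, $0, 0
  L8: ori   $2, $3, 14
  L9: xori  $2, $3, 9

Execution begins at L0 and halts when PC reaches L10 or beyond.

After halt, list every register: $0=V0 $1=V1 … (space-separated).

  step pc=0: slti  $2, $1, 8  regs=(0,8,0,7)
  step pc=1: addi  $1, $2, 2  regs=(0,2,0,7)
  step pc=2: add  $3, $1, $0  regs=(0,2,0,2)
  step pc=3: bne  $3, $2, L6  cond=T  regs=(0,2,0,2)
  step pc=4: andi  $2, $0, 11  regs=(0,2,0,2)
  step pc=6: bne  $1, $0, L9  cond=T  regs=(0,2,0,2)
  step pc=7: ori   $3, $0, 0  regs=(0,2,0,0)
  step pc=9: xori  $2, $3, 9  regs=(0,2,9,0)

$0=0 $1=2 $2=9 $3=0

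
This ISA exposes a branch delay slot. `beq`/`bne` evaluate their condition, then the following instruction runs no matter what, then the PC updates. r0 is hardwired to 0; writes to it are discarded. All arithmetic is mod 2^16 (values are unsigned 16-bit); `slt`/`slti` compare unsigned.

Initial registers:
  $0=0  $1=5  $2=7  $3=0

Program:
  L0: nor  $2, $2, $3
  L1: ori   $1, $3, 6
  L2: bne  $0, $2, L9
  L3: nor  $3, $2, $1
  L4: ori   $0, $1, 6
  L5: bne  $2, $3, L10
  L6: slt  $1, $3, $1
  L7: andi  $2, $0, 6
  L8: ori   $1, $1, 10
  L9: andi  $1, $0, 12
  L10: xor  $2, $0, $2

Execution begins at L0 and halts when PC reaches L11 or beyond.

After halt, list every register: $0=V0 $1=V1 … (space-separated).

$0=0 $1=0 $2=65528 $3=1

  step pc=0: nor  $2, $2, $3  regs=(0,5,65528,0)
  step pc=1: ori   $1, $3, 6  regs=(0,6,65528,0)
  step pc=2: bne  $0, $2, L9  cond=T  regs=(0,6,65528,0)
  step pc=3: nor  $3, $2, $1  regs=(0,6,65528,1)
  step pc=9: andi  $1, $0, 12  regs=(0,0,65528,1)
  step pc=10: xor  $2, $0, $2  regs=(0,0,65528,1)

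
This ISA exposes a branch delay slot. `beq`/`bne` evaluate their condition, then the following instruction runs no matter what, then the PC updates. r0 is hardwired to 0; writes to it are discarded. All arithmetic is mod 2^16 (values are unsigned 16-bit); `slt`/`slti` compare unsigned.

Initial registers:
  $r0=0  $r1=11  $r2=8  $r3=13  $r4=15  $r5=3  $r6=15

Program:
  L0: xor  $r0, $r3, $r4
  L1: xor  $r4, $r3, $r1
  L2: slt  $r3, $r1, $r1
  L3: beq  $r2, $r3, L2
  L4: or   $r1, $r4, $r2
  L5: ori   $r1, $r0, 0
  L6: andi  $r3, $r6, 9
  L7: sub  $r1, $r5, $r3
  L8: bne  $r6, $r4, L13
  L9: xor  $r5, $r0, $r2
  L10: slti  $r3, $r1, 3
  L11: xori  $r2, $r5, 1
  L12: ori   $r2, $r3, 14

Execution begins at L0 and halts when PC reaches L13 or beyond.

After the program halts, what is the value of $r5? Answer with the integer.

#0 xor  $r0, $r3, $r4 ; 0/11/8/13/15/3/15
#1 xor  $r4, $r3, $r1 ; 0/11/8/13/6/3/15
#2 slt  $r3, $r1, $r1 ; 0/11/8/0/6/3/15
#3 beq  $r2, $r3, L2 ; 0/11/8/0/6/3/15 ; →fallthru
#4 or   $r1, $r4, $r2 ; 0/14/8/0/6/3/15
#5 ori   $r1, $r0, 0 ; 0/0/8/0/6/3/15
#6 andi  $r3, $r6, 9 ; 0/0/8/9/6/3/15
#7 sub  $r1, $r5, $r3 ; 0/65530/8/9/6/3/15
#8 bne  $r6, $r4, L13 ; 0/65530/8/9/6/3/15 ; →target
#9 xor  $r5, $r0, $r2 ; 0/65530/8/9/6/8/15

8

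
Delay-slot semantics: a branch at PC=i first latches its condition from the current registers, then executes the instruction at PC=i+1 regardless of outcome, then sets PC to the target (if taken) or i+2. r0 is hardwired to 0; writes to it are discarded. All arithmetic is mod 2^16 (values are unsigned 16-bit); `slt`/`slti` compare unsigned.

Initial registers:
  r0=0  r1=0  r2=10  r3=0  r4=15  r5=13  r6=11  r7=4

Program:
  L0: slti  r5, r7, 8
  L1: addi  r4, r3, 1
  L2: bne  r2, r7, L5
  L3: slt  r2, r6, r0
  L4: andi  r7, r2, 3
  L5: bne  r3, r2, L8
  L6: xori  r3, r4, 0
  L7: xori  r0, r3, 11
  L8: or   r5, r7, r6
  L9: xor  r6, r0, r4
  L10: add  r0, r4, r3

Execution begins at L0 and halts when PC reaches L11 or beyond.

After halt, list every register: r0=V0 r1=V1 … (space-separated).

r0=0 r1=0 r2=0 r3=1 r4=1 r5=15 r6=1 r7=4

  step pc=0: slti  r5, r7, 8  regs=(0,0,10,0,15,1,11,4)
  step pc=1: addi  r4, r3, 1  regs=(0,0,10,0,1,1,11,4)
  step pc=2: bne  r2, r7, L5  cond=T  regs=(0,0,10,0,1,1,11,4)
  step pc=3: slt  r2, r6, r0  regs=(0,0,0,0,1,1,11,4)
  step pc=5: bne  r3, r2, L8  cond=F  regs=(0,0,0,0,1,1,11,4)
  step pc=6: xori  r3, r4, 0  regs=(0,0,0,1,1,1,11,4)
  step pc=7: xori  r0, r3, 11  regs=(0,0,0,1,1,1,11,4)
  step pc=8: or   r5, r7, r6  regs=(0,0,0,1,1,15,11,4)
  step pc=9: xor  r6, r0, r4  regs=(0,0,0,1,1,15,1,4)
  step pc=10: add  r0, r4, r3  regs=(0,0,0,1,1,15,1,4)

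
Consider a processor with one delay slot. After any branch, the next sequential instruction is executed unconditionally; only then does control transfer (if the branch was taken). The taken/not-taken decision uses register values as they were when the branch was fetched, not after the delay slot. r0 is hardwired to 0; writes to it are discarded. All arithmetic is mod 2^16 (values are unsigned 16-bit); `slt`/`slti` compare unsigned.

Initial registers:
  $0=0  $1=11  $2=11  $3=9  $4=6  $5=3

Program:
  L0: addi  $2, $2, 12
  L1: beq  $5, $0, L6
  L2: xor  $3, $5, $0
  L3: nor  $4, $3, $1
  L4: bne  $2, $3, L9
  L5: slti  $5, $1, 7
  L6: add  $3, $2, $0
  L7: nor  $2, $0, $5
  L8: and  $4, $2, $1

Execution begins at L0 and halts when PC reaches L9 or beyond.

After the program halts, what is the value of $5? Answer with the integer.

[0] addi  $2, $2, 12  →  {$0:0, $1:11, $2:23, $3:9, $4:6, $5:3}
[1] beq  $5, $0, L6  →  {$0:0, $1:11, $2:23, $3:9, $4:6, $5:3}  ⟨branch fallthrough⟩
[2] xor  $3, $5, $0  →  {$0:0, $1:11, $2:23, $3:3, $4:6, $5:3}
[3] nor  $4, $3, $1  →  {$0:0, $1:11, $2:23, $3:3, $4:65524, $5:3}
[4] bne  $2, $3, L9  →  {$0:0, $1:11, $2:23, $3:3, $4:65524, $5:3}  ⟨branch taken⟩
[5] slti  $5, $1, 7  →  {$0:0, $1:11, $2:23, $3:3, $4:65524, $5:0}

0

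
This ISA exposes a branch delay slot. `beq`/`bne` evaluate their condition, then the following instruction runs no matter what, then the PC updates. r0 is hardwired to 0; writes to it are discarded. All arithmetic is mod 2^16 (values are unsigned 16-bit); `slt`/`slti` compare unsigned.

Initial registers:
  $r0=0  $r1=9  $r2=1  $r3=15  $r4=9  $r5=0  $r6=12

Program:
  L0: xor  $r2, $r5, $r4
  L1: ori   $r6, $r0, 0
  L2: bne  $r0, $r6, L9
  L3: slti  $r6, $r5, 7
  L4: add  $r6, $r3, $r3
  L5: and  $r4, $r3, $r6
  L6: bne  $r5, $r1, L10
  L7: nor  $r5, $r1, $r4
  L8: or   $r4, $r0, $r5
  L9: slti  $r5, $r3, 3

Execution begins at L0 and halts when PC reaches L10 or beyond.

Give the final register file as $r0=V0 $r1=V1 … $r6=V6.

$r0=0 $r1=9 $r2=9 $r3=15 $r4=14 $r5=65520 $r6=30

#0 xor  $r2, $r5, $r4 ; 0/9/9/15/9/0/12
#1 ori   $r6, $r0, 0 ; 0/9/9/15/9/0/0
#2 bne  $r0, $r6, L9 ; 0/9/9/15/9/0/0 ; →fallthru
#3 slti  $r6, $r5, 7 ; 0/9/9/15/9/0/1
#4 add  $r6, $r3, $r3 ; 0/9/9/15/9/0/30
#5 and  $r4, $r3, $r6 ; 0/9/9/15/14/0/30
#6 bne  $r5, $r1, L10 ; 0/9/9/15/14/0/30 ; →target
#7 nor  $r5, $r1, $r4 ; 0/9/9/15/14/65520/30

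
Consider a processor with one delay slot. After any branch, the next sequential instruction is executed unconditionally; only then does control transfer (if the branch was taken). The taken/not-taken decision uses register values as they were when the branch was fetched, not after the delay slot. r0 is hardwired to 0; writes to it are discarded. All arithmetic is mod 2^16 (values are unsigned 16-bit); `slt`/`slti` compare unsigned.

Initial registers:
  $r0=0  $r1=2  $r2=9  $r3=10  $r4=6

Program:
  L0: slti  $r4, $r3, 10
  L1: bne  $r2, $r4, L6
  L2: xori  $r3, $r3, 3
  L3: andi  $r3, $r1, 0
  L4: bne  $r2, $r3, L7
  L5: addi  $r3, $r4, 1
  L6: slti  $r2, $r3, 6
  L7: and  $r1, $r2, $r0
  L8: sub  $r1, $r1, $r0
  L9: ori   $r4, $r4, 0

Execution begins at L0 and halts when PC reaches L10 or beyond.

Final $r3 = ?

9

[0] slti  $r4, $r3, 10  →  {$r0:0, $r1:2, $r2:9, $r3:10, $r4:0}
[1] bne  $r2, $r4, L6  →  {$r0:0, $r1:2, $r2:9, $r3:10, $r4:0}  ⟨branch taken⟩
[2] xori  $r3, $r3, 3  →  {$r0:0, $r1:2, $r2:9, $r3:9, $r4:0}
[6] slti  $r2, $r3, 6  →  {$r0:0, $r1:2, $r2:0, $r3:9, $r4:0}
[7] and  $r1, $r2, $r0  →  {$r0:0, $r1:0, $r2:0, $r3:9, $r4:0}
[8] sub  $r1, $r1, $r0  →  {$r0:0, $r1:0, $r2:0, $r3:9, $r4:0}
[9] ori   $r4, $r4, 0  →  {$r0:0, $r1:0, $r2:0, $r3:9, $r4:0}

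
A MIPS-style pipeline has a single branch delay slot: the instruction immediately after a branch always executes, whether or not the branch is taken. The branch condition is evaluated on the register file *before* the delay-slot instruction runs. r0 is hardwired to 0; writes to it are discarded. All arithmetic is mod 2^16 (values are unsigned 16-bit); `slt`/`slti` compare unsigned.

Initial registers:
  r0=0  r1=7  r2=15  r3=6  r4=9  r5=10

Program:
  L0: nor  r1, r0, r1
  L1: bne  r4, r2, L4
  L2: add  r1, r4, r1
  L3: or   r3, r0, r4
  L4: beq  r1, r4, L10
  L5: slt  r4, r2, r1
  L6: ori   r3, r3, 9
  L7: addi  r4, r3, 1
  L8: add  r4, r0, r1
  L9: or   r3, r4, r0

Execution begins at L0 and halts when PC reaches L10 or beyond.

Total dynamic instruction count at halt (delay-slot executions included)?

9

  step pc=0: nor  r1, r0, r1  regs=(0,65528,15,6,9,10)
  step pc=1: bne  r4, r2, L4  cond=T  regs=(0,65528,15,6,9,10)
  step pc=2: add  r1, r4, r1  regs=(0,1,15,6,9,10)
  step pc=4: beq  r1, r4, L10  cond=F  regs=(0,1,15,6,9,10)
  step pc=5: slt  r4, r2, r1  regs=(0,1,15,6,0,10)
  step pc=6: ori   r3, r3, 9  regs=(0,1,15,15,0,10)
  step pc=7: addi  r4, r3, 1  regs=(0,1,15,15,16,10)
  step pc=8: add  r4, r0, r1  regs=(0,1,15,15,1,10)
  step pc=9: or   r3, r4, r0  regs=(0,1,15,1,1,10)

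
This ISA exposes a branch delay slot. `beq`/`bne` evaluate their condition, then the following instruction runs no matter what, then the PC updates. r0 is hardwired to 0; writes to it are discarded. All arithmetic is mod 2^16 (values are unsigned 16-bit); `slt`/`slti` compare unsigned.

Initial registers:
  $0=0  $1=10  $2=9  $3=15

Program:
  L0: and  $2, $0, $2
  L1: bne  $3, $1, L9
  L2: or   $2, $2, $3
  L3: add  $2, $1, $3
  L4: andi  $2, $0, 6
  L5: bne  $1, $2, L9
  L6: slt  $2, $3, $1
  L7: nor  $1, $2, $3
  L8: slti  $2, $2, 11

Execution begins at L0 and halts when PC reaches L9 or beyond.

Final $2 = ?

15

  step pc=0: and  $2, $0, $2  regs=(0,10,0,15)
  step pc=1: bne  $3, $1, L9  cond=T  regs=(0,10,0,15)
  step pc=2: or   $2, $2, $3  regs=(0,10,15,15)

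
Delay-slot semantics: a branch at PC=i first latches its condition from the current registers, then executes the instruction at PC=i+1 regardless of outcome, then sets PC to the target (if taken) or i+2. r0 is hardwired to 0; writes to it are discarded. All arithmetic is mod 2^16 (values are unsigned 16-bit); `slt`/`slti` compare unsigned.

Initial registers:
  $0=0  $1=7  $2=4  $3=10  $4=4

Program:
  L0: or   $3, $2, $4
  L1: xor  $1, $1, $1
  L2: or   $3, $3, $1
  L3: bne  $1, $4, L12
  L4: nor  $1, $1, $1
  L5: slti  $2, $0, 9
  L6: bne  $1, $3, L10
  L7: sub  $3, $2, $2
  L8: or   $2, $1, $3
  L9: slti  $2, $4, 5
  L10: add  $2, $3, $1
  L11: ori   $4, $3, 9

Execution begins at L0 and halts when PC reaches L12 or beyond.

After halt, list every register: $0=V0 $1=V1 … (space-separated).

$0=0 $1=65535 $2=4 $3=4 $4=4

#0 or   $3, $2, $4 ; 0/7/4/4/4
#1 xor  $1, $1, $1 ; 0/0/4/4/4
#2 or   $3, $3, $1 ; 0/0/4/4/4
#3 bne  $1, $4, L12 ; 0/0/4/4/4 ; →target
#4 nor  $1, $1, $1 ; 0/65535/4/4/4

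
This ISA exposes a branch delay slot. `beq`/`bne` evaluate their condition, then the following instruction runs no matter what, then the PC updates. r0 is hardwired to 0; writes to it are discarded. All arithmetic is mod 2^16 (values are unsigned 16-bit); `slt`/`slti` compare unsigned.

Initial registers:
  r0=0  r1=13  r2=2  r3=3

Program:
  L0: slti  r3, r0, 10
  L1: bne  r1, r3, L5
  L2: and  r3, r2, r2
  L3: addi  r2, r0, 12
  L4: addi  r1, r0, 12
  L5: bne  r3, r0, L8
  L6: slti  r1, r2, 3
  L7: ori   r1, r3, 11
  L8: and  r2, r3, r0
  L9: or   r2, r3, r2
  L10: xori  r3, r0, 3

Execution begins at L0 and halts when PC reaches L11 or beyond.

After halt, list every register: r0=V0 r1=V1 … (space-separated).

#0 slti  r3, r0, 10 ; 0/13/2/1
#1 bne  r1, r3, L5 ; 0/13/2/1 ; →target
#2 and  r3, r2, r2 ; 0/13/2/2
#5 bne  r3, r0, L8 ; 0/13/2/2 ; →target
#6 slti  r1, r2, 3 ; 0/1/2/2
#8 and  r2, r3, r0 ; 0/1/0/2
#9 or   r2, r3, r2 ; 0/1/2/2
#10 xori  r3, r0, 3 ; 0/1/2/3

r0=0 r1=1 r2=2 r3=3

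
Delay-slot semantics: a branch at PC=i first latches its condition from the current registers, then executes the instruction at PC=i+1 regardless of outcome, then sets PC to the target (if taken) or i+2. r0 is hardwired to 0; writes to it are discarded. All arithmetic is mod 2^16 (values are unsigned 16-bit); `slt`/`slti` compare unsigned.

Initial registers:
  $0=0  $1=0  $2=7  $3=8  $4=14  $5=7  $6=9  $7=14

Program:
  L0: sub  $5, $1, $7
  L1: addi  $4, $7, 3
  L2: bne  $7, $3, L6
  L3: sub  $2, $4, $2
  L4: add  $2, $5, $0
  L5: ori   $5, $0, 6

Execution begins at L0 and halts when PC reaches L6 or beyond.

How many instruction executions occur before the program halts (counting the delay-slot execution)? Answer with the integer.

4

  step pc=0: sub  $5, $1, $7  regs=(0,0,7,8,14,65522,9,14)
  step pc=1: addi  $4, $7, 3  regs=(0,0,7,8,17,65522,9,14)
  step pc=2: bne  $7, $3, L6  cond=T  regs=(0,0,7,8,17,65522,9,14)
  step pc=3: sub  $2, $4, $2  regs=(0,0,10,8,17,65522,9,14)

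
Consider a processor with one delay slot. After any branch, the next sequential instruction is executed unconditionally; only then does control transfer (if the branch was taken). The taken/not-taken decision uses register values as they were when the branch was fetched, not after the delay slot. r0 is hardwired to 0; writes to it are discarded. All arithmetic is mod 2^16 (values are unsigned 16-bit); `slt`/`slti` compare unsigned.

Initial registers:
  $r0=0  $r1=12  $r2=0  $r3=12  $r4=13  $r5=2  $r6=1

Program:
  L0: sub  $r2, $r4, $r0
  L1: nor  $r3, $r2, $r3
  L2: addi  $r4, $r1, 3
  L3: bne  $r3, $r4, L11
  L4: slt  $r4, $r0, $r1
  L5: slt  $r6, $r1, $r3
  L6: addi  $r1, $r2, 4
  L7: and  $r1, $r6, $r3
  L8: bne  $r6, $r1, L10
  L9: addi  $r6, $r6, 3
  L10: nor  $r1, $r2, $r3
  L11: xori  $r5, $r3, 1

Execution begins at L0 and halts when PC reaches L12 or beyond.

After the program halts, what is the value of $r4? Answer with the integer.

  step pc=0: sub  $r2, $r4, $r0  regs=(0,12,13,12,13,2,1)
  step pc=1: nor  $r3, $r2, $r3  regs=(0,12,13,65522,13,2,1)
  step pc=2: addi  $r4, $r1, 3  regs=(0,12,13,65522,15,2,1)
  step pc=3: bne  $r3, $r4, L11  cond=T  regs=(0,12,13,65522,15,2,1)
  step pc=4: slt  $r4, $r0, $r1  regs=(0,12,13,65522,1,2,1)
  step pc=11: xori  $r5, $r3, 1  regs=(0,12,13,65522,1,65523,1)

1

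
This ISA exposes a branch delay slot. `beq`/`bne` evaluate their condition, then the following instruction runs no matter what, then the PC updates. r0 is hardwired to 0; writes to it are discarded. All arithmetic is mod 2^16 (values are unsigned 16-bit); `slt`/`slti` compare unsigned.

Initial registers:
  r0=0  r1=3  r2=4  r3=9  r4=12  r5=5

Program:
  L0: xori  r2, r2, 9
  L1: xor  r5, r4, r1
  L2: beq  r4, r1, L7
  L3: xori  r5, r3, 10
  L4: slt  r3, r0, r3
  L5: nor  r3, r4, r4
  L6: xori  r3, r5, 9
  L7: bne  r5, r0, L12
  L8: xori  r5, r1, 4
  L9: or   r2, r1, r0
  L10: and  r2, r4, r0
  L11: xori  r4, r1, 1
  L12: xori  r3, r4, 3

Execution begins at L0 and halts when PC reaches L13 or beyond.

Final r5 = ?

7

[0] xori  r2, r2, 9  →  {r0:0, r1:3, r2:13, r3:9, r4:12, r5:5}
[1] xor  r5, r4, r1  →  {r0:0, r1:3, r2:13, r3:9, r4:12, r5:15}
[2] beq  r4, r1, L7  →  {r0:0, r1:3, r2:13, r3:9, r4:12, r5:15}  ⟨branch fallthrough⟩
[3] xori  r5, r3, 10  →  {r0:0, r1:3, r2:13, r3:9, r4:12, r5:3}
[4] slt  r3, r0, r3  →  {r0:0, r1:3, r2:13, r3:1, r4:12, r5:3}
[5] nor  r3, r4, r4  →  {r0:0, r1:3, r2:13, r3:65523, r4:12, r5:3}
[6] xori  r3, r5, 9  →  {r0:0, r1:3, r2:13, r3:10, r4:12, r5:3}
[7] bne  r5, r0, L12  →  {r0:0, r1:3, r2:13, r3:10, r4:12, r5:3}  ⟨branch taken⟩
[8] xori  r5, r1, 4  →  {r0:0, r1:3, r2:13, r3:10, r4:12, r5:7}
[12] xori  r3, r4, 3  →  {r0:0, r1:3, r2:13, r3:15, r4:12, r5:7}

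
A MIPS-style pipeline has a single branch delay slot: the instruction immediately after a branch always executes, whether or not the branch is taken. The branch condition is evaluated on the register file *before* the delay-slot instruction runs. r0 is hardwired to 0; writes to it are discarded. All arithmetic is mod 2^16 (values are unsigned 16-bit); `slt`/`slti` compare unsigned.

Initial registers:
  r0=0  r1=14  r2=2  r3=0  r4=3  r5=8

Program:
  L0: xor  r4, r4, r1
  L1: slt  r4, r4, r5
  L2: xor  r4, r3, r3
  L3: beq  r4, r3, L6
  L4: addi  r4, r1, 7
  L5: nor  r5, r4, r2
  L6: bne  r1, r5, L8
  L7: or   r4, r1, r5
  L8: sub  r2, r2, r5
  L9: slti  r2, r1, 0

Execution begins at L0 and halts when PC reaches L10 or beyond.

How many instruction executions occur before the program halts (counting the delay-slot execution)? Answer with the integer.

  step pc=0: xor  r4, r4, r1  regs=(0,14,2,0,13,8)
  step pc=1: slt  r4, r4, r5  regs=(0,14,2,0,0,8)
  step pc=2: xor  r4, r3, r3  regs=(0,14,2,0,0,8)
  step pc=3: beq  r4, r3, L6  cond=T  regs=(0,14,2,0,0,8)
  step pc=4: addi  r4, r1, 7  regs=(0,14,2,0,21,8)
  step pc=6: bne  r1, r5, L8  cond=T  regs=(0,14,2,0,21,8)
  step pc=7: or   r4, r1, r5  regs=(0,14,2,0,14,8)
  step pc=8: sub  r2, r2, r5  regs=(0,14,65530,0,14,8)
  step pc=9: slti  r2, r1, 0  regs=(0,14,0,0,14,8)

9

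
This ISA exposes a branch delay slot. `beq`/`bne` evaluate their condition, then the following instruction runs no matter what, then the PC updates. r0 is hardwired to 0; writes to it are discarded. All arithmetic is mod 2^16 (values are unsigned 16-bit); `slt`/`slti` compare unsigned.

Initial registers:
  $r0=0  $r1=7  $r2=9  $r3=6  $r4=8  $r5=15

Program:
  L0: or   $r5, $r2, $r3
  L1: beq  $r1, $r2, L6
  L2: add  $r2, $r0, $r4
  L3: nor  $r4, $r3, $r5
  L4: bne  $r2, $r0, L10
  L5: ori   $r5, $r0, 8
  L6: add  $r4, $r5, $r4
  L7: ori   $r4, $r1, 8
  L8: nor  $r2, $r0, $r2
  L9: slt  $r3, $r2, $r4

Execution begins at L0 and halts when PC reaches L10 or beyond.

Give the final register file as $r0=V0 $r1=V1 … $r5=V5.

#0 or   $r5, $r2, $r3 ; 0/7/9/6/8/15
#1 beq  $r1, $r2, L6 ; 0/7/9/6/8/15 ; →fallthru
#2 add  $r2, $r0, $r4 ; 0/7/8/6/8/15
#3 nor  $r4, $r3, $r5 ; 0/7/8/6/65520/15
#4 bne  $r2, $r0, L10 ; 0/7/8/6/65520/15 ; →target
#5 ori   $r5, $r0, 8 ; 0/7/8/6/65520/8

$r0=0 $r1=7 $r2=8 $r3=6 $r4=65520 $r5=8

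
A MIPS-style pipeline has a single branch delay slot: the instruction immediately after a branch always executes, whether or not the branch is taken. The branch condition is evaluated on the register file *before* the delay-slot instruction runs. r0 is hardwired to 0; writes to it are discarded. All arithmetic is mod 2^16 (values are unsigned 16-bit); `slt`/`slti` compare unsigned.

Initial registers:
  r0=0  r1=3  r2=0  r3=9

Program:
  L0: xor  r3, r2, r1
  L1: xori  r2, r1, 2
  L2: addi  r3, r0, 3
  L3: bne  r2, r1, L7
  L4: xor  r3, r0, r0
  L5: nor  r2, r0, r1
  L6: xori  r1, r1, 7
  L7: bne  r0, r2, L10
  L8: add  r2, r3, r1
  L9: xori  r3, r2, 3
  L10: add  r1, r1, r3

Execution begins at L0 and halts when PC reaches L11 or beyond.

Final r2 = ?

  step pc=0: xor  r3, r2, r1  regs=(0,3,0,3)
  step pc=1: xori  r2, r1, 2  regs=(0,3,1,3)
  step pc=2: addi  r3, r0, 3  regs=(0,3,1,3)
  step pc=3: bne  r2, r1, L7  cond=T  regs=(0,3,1,3)
  step pc=4: xor  r3, r0, r0  regs=(0,3,1,0)
  step pc=7: bne  r0, r2, L10  cond=T  regs=(0,3,1,0)
  step pc=8: add  r2, r3, r1  regs=(0,3,3,0)
  step pc=10: add  r1, r1, r3  regs=(0,3,3,0)

3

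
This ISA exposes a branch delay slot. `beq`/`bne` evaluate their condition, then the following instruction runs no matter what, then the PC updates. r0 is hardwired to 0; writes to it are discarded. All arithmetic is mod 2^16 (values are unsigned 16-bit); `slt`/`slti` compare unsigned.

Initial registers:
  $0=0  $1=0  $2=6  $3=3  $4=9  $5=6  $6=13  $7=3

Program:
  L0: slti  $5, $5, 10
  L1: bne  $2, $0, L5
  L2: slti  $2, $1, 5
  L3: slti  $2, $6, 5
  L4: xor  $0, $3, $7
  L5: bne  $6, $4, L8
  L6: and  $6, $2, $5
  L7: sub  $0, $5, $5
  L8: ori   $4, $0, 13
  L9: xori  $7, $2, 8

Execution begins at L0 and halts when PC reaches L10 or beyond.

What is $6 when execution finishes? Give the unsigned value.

1

  step pc=0: slti  $5, $5, 10  regs=(0,0,6,3,9,1,13,3)
  step pc=1: bne  $2, $0, L5  cond=T  regs=(0,0,6,3,9,1,13,3)
  step pc=2: slti  $2, $1, 5  regs=(0,0,1,3,9,1,13,3)
  step pc=5: bne  $6, $4, L8  cond=T  regs=(0,0,1,3,9,1,13,3)
  step pc=6: and  $6, $2, $5  regs=(0,0,1,3,9,1,1,3)
  step pc=8: ori   $4, $0, 13  regs=(0,0,1,3,13,1,1,3)
  step pc=9: xori  $7, $2, 8  regs=(0,0,1,3,13,1,1,9)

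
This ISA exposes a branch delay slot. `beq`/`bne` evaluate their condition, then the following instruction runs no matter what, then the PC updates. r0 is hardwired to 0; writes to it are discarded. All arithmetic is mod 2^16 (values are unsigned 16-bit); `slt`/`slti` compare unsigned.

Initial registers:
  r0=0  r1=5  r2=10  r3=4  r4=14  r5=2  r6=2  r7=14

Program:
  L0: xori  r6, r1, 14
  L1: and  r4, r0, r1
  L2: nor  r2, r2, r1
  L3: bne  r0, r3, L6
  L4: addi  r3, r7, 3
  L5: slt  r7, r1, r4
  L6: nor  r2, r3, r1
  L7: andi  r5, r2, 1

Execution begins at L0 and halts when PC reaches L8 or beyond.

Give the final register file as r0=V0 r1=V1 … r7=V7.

r0=0 r1=5 r2=65514 r3=17 r4=0 r5=0 r6=11 r7=14

  step pc=0: xori  r6, r1, 14  regs=(0,5,10,4,14,2,11,14)
  step pc=1: and  r4, r0, r1  regs=(0,5,10,4,0,2,11,14)
  step pc=2: nor  r2, r2, r1  regs=(0,5,65520,4,0,2,11,14)
  step pc=3: bne  r0, r3, L6  cond=T  regs=(0,5,65520,4,0,2,11,14)
  step pc=4: addi  r3, r7, 3  regs=(0,5,65520,17,0,2,11,14)
  step pc=6: nor  r2, r3, r1  regs=(0,5,65514,17,0,2,11,14)
  step pc=7: andi  r5, r2, 1  regs=(0,5,65514,17,0,0,11,14)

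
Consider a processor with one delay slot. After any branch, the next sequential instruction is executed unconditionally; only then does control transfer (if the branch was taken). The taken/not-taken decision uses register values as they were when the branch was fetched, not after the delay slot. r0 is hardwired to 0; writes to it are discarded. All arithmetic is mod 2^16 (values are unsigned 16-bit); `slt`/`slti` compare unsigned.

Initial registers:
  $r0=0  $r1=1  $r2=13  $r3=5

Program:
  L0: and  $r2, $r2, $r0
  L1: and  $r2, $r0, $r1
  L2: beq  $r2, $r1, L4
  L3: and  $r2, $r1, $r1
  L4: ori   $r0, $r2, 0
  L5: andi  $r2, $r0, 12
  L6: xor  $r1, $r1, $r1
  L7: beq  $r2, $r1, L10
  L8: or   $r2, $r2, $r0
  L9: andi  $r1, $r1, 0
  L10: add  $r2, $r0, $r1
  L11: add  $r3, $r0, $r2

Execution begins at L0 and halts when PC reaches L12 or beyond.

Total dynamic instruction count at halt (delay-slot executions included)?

PC=0  and  $r2, $r2, $r0     | $r0=0 $r1=1 $r2=0 $r3=5
PC=1  and  $r2, $r0, $r1     | $r0=0 $r1=1 $r2=0 $r3=5
PC=2  beq  $r2, $r1, L4      | $r0=0 $r1=1 $r2=0 $r3=5  [not taken]
PC=3  and  $r2, $r1, $r1     | $r0=0 $r1=1 $r2=1 $r3=5
PC=4  ori   $r0, $r2, 0      | $r0=0 $r1=1 $r2=1 $r3=5
PC=5  andi  $r2, $r0, 12     | $r0=0 $r1=1 $r2=0 $r3=5
PC=6  xor  $r1, $r1, $r1     | $r0=0 $r1=0 $r2=0 $r3=5
PC=7  beq  $r2, $r1, L10     | $r0=0 $r1=0 $r2=0 $r3=5  [TAKEN]
PC=8  or   $r2, $r2, $r0     | $r0=0 $r1=0 $r2=0 $r3=5
PC=10 add  $r2, $r0, $r1     | $r0=0 $r1=0 $r2=0 $r3=5
PC=11 add  $r3, $r0, $r2     | $r0=0 $r1=0 $r2=0 $r3=0

11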